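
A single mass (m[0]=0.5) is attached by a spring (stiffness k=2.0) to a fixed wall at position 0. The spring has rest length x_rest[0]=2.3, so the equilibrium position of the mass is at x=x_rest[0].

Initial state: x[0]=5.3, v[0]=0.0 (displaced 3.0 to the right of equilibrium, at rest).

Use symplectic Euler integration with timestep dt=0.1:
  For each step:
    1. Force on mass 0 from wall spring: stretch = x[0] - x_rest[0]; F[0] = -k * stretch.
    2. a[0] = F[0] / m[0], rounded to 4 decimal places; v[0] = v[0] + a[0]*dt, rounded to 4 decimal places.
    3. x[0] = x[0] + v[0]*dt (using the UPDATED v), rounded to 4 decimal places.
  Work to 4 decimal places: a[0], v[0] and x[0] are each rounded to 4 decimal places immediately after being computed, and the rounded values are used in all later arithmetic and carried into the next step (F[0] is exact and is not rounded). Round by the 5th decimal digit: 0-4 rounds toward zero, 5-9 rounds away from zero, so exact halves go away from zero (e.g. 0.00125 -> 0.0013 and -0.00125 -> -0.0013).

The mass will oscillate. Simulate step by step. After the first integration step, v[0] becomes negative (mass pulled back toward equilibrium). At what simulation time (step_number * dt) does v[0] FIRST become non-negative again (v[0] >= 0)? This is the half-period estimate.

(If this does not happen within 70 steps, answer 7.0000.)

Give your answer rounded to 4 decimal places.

Answer: 1.6000

Derivation:
Step 0: x=[5.3000] v=[0.0000]
Step 1: x=[5.1800] v=[-1.2000]
Step 2: x=[4.9448] v=[-2.3520]
Step 3: x=[4.6038] v=[-3.4099]
Step 4: x=[4.1707] v=[-4.3314]
Step 5: x=[3.6627] v=[-5.0797]
Step 6: x=[3.1002] v=[-5.6248]
Step 7: x=[2.5057] v=[-5.9449]
Step 8: x=[1.9030] v=[-6.0272]
Step 9: x=[1.3162] v=[-5.8684]
Step 10: x=[0.7687] v=[-5.4749]
Step 11: x=[0.2825] v=[-4.8624]
Step 12: x=[-0.1230] v=[-4.0554]
Step 13: x=[-0.4316] v=[-3.0862]
Step 14: x=[-0.6310] v=[-1.9936]
Step 15: x=[-0.7131] v=[-0.8212]
Step 16: x=[-0.6747] v=[0.3840]
First v>=0 after going negative at step 16, time=1.6000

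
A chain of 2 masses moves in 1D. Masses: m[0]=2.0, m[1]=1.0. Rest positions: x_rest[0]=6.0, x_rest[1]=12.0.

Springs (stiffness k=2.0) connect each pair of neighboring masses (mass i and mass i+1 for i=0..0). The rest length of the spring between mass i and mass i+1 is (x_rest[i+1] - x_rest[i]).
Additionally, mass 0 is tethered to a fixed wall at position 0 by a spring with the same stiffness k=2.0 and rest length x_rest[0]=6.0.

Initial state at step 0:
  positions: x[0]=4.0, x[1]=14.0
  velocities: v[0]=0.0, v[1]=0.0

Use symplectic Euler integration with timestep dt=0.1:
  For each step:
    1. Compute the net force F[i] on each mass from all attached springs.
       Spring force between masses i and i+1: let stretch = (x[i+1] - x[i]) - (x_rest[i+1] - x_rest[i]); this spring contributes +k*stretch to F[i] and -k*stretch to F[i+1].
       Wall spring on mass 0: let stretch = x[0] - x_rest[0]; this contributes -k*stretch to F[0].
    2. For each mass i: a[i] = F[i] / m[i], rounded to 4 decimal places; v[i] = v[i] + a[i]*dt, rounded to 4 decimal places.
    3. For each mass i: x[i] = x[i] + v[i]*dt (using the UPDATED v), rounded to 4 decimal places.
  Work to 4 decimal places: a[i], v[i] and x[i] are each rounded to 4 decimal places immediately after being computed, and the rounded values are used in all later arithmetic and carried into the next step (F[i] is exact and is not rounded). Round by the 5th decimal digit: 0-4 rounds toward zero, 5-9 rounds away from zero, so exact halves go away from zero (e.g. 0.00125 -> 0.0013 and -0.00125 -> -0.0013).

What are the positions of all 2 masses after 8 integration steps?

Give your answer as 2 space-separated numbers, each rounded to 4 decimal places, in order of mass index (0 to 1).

Step 0: x=[4.0000 14.0000] v=[0.0000 0.0000]
Step 1: x=[4.0600 13.9200] v=[0.6000 -0.8000]
Step 2: x=[4.1780 13.7628] v=[1.1800 -1.5720]
Step 3: x=[4.3501 13.5339] v=[1.7207 -2.2890]
Step 4: x=[4.5705 13.2413] v=[2.2041 -2.9258]
Step 5: x=[4.8319 12.8953] v=[2.6141 -3.4600]
Step 6: x=[5.1256 12.5080] v=[2.9373 -3.8727]
Step 7: x=[5.4419 12.0931] v=[3.1630 -4.1492]
Step 8: x=[5.7703 11.6652] v=[3.2839 -4.2794]

Answer: 5.7703 11.6652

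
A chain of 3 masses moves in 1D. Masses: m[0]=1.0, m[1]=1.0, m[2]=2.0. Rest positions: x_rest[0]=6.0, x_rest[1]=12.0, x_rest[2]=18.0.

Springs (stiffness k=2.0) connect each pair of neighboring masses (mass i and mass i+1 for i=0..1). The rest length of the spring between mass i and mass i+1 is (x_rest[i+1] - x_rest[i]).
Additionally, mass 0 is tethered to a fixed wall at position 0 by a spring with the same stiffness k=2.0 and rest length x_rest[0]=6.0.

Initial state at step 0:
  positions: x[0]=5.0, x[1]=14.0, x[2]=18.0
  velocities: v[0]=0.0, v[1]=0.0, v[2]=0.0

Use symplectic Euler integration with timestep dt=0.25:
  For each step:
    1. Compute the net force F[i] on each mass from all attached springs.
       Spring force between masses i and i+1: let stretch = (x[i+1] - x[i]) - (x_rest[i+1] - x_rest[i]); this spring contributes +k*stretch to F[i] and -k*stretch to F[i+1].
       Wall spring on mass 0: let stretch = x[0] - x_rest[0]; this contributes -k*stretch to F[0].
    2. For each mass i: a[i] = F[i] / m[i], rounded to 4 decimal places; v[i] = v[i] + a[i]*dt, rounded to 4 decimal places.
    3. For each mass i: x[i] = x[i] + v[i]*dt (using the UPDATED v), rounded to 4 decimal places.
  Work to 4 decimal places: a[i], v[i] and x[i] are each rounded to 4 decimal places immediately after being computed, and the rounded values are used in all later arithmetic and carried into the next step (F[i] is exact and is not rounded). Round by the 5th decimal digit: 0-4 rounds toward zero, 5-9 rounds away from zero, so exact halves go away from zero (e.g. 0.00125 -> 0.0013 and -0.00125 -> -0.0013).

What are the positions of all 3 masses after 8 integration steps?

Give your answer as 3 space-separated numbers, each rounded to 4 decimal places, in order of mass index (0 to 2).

Answer: 4.9426 12.9789 18.1083

Derivation:
Step 0: x=[5.0000 14.0000 18.0000] v=[0.0000 0.0000 0.0000]
Step 1: x=[5.5000 13.3750 18.1250] v=[2.0000 -2.5000 0.5000]
Step 2: x=[6.2969 12.3594 18.3281] v=[3.1875 -4.0625 0.8125]
Step 3: x=[7.0645 11.3321 18.5332] v=[3.0703 -4.1094 0.8203]
Step 4: x=[7.4825 10.6714 18.6632] v=[1.6719 -2.6427 0.5200]
Step 5: x=[7.3638 10.6111 18.6687] v=[-0.4749 -0.2413 0.0221]
Step 6: x=[6.7305 11.1521 18.5456] v=[-2.5332 2.1639 -0.4923]
Step 7: x=[5.8086 12.0646 18.3354] v=[-3.6877 3.6499 -0.8407]
Step 8: x=[4.9426 12.9789 18.1083] v=[-3.4640 3.6573 -0.9084]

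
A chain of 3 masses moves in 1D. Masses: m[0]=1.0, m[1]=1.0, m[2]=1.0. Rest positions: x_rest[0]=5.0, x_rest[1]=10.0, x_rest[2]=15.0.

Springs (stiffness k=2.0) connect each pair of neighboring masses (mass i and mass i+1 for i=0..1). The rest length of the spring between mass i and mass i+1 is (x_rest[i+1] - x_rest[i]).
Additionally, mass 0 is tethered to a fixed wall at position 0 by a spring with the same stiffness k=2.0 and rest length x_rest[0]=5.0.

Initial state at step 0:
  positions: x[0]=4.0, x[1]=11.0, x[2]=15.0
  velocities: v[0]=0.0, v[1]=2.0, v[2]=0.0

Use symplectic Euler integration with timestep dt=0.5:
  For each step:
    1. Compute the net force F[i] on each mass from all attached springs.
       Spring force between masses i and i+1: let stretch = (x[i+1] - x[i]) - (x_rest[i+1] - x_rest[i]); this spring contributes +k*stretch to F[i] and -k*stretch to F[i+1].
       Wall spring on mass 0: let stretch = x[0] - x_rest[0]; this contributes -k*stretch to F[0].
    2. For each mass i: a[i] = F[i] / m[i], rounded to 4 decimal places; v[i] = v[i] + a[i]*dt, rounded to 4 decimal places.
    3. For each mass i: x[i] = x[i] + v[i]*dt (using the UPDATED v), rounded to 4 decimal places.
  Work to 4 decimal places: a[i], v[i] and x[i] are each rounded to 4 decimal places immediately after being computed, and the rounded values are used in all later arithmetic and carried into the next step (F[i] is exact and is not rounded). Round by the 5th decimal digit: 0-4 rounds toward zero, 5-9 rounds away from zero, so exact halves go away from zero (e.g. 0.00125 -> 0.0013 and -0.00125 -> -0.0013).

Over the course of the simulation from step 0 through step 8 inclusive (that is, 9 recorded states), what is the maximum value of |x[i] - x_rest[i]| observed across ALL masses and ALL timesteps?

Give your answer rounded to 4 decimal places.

Answer: 2.0000

Derivation:
Step 0: x=[4.0000 11.0000 15.0000] v=[0.0000 2.0000 0.0000]
Step 1: x=[5.5000 10.5000 15.5000] v=[3.0000 -1.0000 1.0000]
Step 2: x=[6.7500 10.0000 16.0000] v=[2.5000 -1.0000 1.0000]
Step 3: x=[6.2500 10.8750 16.0000] v=[-1.0000 1.7500 0.0000]
Step 4: x=[4.9375 12.0000 15.9375] v=[-2.6250 2.2500 -0.1250]
Step 5: x=[4.6875 11.5625 16.4063] v=[-0.5000 -0.8750 0.9375]
Step 6: x=[5.5313 10.1094 16.9532] v=[1.6875 -2.9062 1.0937]
Step 7: x=[5.8985 9.7892 16.5782] v=[0.7343 -0.6405 -0.7501]
Step 8: x=[5.2618 10.9181 15.3087] v=[-1.2735 2.2578 -2.5391]
Max displacement = 2.0000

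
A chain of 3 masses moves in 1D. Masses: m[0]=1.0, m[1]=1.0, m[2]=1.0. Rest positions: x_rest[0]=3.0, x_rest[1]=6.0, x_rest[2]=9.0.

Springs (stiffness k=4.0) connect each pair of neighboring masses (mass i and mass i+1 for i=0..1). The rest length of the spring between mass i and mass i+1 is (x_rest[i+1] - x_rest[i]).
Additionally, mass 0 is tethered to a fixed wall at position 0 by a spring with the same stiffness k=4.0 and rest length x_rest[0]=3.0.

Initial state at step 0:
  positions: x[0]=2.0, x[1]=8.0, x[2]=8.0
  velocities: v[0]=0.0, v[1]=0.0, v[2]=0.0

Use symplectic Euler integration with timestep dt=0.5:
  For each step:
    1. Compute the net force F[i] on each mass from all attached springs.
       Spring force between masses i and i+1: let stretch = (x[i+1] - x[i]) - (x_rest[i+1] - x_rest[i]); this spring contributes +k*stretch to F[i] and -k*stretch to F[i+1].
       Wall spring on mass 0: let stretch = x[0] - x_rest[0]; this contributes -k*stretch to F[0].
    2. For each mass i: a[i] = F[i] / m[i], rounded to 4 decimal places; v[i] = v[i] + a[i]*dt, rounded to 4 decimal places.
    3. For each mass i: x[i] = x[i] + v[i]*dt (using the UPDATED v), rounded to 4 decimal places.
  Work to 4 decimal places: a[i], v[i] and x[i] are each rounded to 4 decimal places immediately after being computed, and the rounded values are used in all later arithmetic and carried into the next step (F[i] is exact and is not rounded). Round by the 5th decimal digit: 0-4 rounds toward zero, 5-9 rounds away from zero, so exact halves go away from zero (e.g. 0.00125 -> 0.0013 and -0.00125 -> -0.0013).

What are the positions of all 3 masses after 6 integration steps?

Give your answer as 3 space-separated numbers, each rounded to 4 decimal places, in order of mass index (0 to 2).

Answer: 4.0000 4.0000 10.0000

Derivation:
Step 0: x=[2.0000 8.0000 8.0000] v=[0.0000 0.0000 0.0000]
Step 1: x=[6.0000 2.0000 11.0000] v=[8.0000 -12.0000 6.0000]
Step 2: x=[0.0000 9.0000 8.0000] v=[-12.0000 14.0000 -6.0000]
Step 3: x=[3.0000 6.0000 9.0000] v=[6.0000 -6.0000 2.0000]
Step 4: x=[6.0000 3.0000 10.0000] v=[6.0000 -6.0000 2.0000]
Step 5: x=[0.0000 10.0000 7.0000] v=[-12.0000 14.0000 -6.0000]
Step 6: x=[4.0000 4.0000 10.0000] v=[8.0000 -12.0000 6.0000]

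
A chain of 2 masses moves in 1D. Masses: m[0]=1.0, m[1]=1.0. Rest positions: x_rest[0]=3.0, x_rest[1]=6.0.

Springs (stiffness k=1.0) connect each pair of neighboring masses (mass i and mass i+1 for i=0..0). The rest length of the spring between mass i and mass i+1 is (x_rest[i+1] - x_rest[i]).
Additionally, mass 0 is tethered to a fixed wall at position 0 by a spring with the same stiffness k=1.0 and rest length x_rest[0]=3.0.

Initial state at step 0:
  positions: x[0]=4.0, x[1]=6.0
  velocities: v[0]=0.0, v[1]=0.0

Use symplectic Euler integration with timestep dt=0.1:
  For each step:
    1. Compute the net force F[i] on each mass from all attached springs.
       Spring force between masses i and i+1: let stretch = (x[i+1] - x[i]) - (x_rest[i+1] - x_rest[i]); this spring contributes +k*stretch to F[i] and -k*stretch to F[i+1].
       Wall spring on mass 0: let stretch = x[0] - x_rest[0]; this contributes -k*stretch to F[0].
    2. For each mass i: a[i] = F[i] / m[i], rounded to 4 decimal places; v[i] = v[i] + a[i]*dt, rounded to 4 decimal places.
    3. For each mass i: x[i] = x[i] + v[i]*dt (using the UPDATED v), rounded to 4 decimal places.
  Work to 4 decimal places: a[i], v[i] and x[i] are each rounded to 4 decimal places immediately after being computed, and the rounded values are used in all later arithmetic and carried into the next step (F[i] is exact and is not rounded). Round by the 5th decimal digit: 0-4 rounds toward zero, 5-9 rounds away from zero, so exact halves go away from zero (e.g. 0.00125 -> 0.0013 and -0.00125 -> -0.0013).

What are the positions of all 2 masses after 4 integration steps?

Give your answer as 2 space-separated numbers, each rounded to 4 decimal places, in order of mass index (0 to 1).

Step 0: x=[4.0000 6.0000] v=[0.0000 0.0000]
Step 1: x=[3.9800 6.0100] v=[-0.2000 0.1000]
Step 2: x=[3.9405 6.0297] v=[-0.3950 0.1970]
Step 3: x=[3.8825 6.0585] v=[-0.5801 0.2881]
Step 4: x=[3.8074 6.0956] v=[-0.7508 0.3705]

Answer: 3.8074 6.0956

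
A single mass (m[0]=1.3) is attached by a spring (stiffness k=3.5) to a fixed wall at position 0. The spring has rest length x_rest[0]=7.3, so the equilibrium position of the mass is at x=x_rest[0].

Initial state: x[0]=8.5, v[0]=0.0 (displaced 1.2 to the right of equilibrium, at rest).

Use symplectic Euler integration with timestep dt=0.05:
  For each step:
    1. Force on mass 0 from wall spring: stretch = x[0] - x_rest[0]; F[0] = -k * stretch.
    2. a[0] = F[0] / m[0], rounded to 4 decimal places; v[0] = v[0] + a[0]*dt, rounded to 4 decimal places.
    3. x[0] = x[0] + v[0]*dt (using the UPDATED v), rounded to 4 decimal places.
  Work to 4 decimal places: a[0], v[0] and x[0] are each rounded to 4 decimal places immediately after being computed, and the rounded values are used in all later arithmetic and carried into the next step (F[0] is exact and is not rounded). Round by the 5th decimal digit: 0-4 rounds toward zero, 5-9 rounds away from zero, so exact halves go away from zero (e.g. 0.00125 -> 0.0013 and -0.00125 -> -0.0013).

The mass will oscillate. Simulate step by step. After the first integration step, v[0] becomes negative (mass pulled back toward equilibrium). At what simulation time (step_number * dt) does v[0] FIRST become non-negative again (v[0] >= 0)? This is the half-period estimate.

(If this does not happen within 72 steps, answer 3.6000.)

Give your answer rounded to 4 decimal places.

Step 0: x=[8.5000] v=[0.0000]
Step 1: x=[8.4919] v=[-0.1615]
Step 2: x=[8.4758] v=[-0.3220]
Step 3: x=[8.4518] v=[-0.4803]
Step 4: x=[8.4200] v=[-0.6354]
Step 5: x=[8.3807] v=[-0.7862]
Step 6: x=[8.3341] v=[-0.9317]
Step 7: x=[8.2806] v=[-1.0709]
Step 8: x=[8.2205] v=[-1.2029]
Step 9: x=[8.1542] v=[-1.3268]
Step 10: x=[8.0821] v=[-1.4418]
Step 11: x=[8.0047] v=[-1.5471]
Step 12: x=[7.9226] v=[-1.6420]
Step 13: x=[7.8363] v=[-1.7258]
Step 14: x=[7.7464] v=[-1.7980]
Step 15: x=[7.6535] v=[-1.8581]
Step 16: x=[7.5582] v=[-1.9057]
Step 17: x=[7.4612] v=[-1.9405]
Step 18: x=[7.3631] v=[-1.9622]
Step 19: x=[7.2646] v=[-1.9707]
Step 20: x=[7.1663] v=[-1.9659]
Step 21: x=[7.0689] v=[-1.9479]
Step 22: x=[6.9731] v=[-1.9168]
Step 23: x=[6.8795] v=[-1.8728]
Step 24: x=[6.7887] v=[-1.8162]
Step 25: x=[6.7013] v=[-1.7474]
Step 26: x=[6.6180] v=[-1.6668]
Step 27: x=[6.5393] v=[-1.5750]
Step 28: x=[6.4657] v=[-1.4726]
Step 29: x=[6.3977] v=[-1.3603]
Step 30: x=[6.3358] v=[-1.2388]
Step 31: x=[6.2804] v=[-1.1090]
Step 32: x=[6.2318] v=[-0.9717]
Step 33: x=[6.1904] v=[-0.8279]
Step 34: x=[6.1565] v=[-0.6785]
Step 35: x=[6.1303] v=[-0.5246]
Step 36: x=[6.1119] v=[-0.3671]
Step 37: x=[6.1015] v=[-0.2072]
Step 38: x=[6.0992] v=[-0.0459]
Step 39: x=[6.1050] v=[0.1157]
First v>=0 after going negative at step 39, time=1.9500

Answer: 1.9500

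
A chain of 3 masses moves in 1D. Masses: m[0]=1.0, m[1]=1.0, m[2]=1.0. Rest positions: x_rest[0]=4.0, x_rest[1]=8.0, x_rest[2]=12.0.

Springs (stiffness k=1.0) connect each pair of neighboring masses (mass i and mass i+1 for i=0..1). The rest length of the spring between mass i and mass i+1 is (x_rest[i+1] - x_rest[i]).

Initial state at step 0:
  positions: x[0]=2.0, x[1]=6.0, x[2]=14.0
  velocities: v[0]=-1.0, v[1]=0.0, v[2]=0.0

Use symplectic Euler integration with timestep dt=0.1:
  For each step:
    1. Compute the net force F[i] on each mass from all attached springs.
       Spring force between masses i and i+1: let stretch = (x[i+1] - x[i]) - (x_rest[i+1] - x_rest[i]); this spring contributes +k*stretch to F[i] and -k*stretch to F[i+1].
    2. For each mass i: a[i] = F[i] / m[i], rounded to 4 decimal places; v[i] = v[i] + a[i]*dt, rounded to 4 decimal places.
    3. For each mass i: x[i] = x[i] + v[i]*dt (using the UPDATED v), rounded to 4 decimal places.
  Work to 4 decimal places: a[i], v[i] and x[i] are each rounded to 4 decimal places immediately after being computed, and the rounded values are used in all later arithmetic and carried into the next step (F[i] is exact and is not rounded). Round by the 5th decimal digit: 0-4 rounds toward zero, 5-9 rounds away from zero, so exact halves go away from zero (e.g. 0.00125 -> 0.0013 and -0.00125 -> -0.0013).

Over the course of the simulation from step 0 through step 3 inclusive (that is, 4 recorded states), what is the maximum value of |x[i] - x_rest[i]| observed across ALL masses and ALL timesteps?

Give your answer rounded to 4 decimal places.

Answer: 2.2940

Derivation:
Step 0: x=[2.0000 6.0000 14.0000] v=[-1.0000 0.0000 0.0000]
Step 1: x=[1.9000 6.0400 13.9600] v=[-1.0000 0.4000 -0.4000]
Step 2: x=[1.8014 6.1178 13.8808] v=[-0.9860 0.7780 -0.7920]
Step 3: x=[1.7060 6.2301 13.7640] v=[-0.9544 1.1227 -1.1683]
Max displacement = 2.2940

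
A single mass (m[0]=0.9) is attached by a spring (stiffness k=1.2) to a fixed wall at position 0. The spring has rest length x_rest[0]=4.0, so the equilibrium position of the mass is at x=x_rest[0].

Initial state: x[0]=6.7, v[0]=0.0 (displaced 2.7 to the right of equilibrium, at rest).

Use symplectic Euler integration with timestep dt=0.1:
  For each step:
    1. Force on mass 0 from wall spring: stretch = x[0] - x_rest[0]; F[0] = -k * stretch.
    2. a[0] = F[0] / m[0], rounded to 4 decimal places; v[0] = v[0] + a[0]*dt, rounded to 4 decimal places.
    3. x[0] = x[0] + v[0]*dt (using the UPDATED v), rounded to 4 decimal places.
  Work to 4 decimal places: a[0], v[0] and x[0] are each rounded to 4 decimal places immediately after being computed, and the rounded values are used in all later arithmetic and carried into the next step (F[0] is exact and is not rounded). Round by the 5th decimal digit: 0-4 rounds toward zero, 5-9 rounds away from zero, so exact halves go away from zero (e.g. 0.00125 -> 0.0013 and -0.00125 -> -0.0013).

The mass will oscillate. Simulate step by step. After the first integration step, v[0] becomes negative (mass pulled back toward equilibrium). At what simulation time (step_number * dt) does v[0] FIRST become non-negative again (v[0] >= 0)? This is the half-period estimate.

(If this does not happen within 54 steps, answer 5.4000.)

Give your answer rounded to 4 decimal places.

Step 0: x=[6.7000] v=[0.0000]
Step 1: x=[6.6640] v=[-0.3600]
Step 2: x=[6.5925] v=[-0.7152]
Step 3: x=[6.4864] v=[-1.0609]
Step 4: x=[6.3472] v=[-1.3924]
Step 5: x=[6.1767] v=[-1.7054]
Step 6: x=[5.9771] v=[-1.9956]
Step 7: x=[5.7512] v=[-2.2592]
Step 8: x=[5.5019] v=[-2.4927]
Step 9: x=[5.2326] v=[-2.6930]
Step 10: x=[4.9469] v=[-2.8574]
Step 11: x=[4.6485] v=[-2.9837]
Step 12: x=[4.3415] v=[-3.0702]
Step 13: x=[4.0299] v=[-3.1157]
Step 14: x=[3.7179] v=[-3.1197]
Step 15: x=[3.4097] v=[-3.0821]
Step 16: x=[3.1094] v=[-3.0034]
Step 17: x=[2.8209] v=[-2.8847]
Step 18: x=[2.5482] v=[-2.7275]
Step 19: x=[2.2948] v=[-2.5339]
Step 20: x=[2.0642] v=[-2.3065]
Step 21: x=[1.8594] v=[-2.0484]
Step 22: x=[1.6831] v=[-1.7630]
Step 23: x=[1.5377] v=[-1.4541]
Step 24: x=[1.4251] v=[-1.1258]
Step 25: x=[1.3469] v=[-0.7825]
Step 26: x=[1.3040] v=[-0.4288]
Step 27: x=[1.2971] v=[-0.0693]
Step 28: x=[1.3262] v=[0.2911]
First v>=0 after going negative at step 28, time=2.8000

Answer: 2.8000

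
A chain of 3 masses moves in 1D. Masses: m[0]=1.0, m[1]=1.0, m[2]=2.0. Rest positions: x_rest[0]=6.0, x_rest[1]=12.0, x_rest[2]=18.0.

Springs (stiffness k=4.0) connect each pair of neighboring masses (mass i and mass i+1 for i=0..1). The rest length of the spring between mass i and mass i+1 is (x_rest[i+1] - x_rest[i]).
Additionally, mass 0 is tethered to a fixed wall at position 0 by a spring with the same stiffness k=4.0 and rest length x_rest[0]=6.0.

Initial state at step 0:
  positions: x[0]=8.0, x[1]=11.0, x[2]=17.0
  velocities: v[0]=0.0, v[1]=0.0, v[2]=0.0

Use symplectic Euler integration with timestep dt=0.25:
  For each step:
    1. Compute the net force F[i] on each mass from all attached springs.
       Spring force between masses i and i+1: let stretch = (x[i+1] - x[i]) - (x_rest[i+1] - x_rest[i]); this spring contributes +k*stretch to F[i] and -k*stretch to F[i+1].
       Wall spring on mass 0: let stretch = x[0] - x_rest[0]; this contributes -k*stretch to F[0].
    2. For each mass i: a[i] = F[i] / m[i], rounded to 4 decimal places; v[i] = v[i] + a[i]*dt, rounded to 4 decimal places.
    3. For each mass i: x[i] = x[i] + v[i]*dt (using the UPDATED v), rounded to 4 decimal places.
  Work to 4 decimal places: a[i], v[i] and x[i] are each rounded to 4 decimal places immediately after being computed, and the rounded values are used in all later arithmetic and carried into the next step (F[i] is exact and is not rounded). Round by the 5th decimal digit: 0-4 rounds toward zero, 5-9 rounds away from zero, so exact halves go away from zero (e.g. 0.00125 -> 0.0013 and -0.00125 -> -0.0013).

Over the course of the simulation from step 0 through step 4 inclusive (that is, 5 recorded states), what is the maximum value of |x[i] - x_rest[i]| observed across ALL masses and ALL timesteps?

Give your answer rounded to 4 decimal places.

Answer: 2.0156

Derivation:
Step 0: x=[8.0000 11.0000 17.0000] v=[0.0000 0.0000 0.0000]
Step 1: x=[6.7500 11.7500 17.0000] v=[-5.0000 3.0000 0.0000]
Step 2: x=[5.0625 12.5625 17.0938] v=[-6.7500 3.2500 0.3750]
Step 3: x=[3.9844 12.6328 17.3712] v=[-4.3125 0.2813 1.1094]
Step 4: x=[4.0723 11.7256 17.8063] v=[0.3515 -3.6287 1.7402]
Max displacement = 2.0156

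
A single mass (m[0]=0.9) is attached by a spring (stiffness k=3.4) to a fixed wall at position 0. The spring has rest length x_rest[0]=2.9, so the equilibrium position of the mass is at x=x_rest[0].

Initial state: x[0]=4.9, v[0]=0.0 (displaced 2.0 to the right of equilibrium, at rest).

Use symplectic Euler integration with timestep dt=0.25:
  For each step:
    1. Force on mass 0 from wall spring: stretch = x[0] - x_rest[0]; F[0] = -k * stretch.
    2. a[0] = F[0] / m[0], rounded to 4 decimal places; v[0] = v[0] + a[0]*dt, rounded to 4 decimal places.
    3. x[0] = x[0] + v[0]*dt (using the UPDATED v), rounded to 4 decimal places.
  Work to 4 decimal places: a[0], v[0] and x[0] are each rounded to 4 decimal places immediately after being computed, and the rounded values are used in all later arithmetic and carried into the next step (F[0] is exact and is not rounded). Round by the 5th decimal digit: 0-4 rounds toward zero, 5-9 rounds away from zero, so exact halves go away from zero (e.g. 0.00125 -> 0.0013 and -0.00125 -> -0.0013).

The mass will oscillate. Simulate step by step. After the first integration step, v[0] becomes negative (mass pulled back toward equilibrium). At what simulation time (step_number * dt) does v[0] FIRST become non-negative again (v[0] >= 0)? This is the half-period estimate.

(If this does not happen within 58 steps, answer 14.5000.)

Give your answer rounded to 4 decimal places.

Answer: 1.7500

Derivation:
Step 0: x=[4.9000] v=[0.0000]
Step 1: x=[4.4278] v=[-1.8889]
Step 2: x=[3.5949] v=[-3.3318]
Step 3: x=[2.5979] v=[-3.9881]
Step 4: x=[1.6722] v=[-3.7028]
Step 5: x=[1.0364] v=[-2.5432]
Step 6: x=[0.8406] v=[-0.7831]
Step 7: x=[1.1311] v=[1.1619]
First v>=0 after going negative at step 7, time=1.7500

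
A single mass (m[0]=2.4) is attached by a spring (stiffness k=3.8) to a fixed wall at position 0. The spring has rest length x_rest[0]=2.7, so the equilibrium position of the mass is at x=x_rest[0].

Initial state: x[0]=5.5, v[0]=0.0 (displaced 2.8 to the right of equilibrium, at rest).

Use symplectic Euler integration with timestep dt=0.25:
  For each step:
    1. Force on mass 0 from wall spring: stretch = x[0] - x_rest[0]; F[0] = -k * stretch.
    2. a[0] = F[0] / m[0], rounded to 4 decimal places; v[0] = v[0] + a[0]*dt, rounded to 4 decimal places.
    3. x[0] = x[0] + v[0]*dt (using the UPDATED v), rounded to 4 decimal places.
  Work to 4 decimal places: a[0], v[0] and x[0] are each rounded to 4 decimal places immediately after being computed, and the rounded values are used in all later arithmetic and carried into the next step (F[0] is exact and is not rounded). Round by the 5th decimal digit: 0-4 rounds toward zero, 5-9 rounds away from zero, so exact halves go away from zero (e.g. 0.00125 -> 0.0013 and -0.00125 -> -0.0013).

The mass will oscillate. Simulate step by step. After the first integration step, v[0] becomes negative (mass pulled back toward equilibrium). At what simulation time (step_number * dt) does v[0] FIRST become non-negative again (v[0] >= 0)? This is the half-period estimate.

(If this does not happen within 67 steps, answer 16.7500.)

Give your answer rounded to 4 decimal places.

Answer: 2.5000

Derivation:
Step 0: x=[5.5000] v=[0.0000]
Step 1: x=[5.2229] v=[-1.1083]
Step 2: x=[4.6962] v=[-2.1070]
Step 3: x=[3.9719] v=[-2.8972]
Step 4: x=[3.1217] v=[-3.4007]
Step 5: x=[2.2298] v=[-3.5676]
Step 6: x=[1.3844] v=[-3.3815]
Step 7: x=[0.6692] v=[-2.8608]
Step 8: x=[0.1550] v=[-2.0570]
Step 9: x=[-0.1074] v=[-1.0496]
Step 10: x=[-0.0920] v=[0.0617]
First v>=0 after going negative at step 10, time=2.5000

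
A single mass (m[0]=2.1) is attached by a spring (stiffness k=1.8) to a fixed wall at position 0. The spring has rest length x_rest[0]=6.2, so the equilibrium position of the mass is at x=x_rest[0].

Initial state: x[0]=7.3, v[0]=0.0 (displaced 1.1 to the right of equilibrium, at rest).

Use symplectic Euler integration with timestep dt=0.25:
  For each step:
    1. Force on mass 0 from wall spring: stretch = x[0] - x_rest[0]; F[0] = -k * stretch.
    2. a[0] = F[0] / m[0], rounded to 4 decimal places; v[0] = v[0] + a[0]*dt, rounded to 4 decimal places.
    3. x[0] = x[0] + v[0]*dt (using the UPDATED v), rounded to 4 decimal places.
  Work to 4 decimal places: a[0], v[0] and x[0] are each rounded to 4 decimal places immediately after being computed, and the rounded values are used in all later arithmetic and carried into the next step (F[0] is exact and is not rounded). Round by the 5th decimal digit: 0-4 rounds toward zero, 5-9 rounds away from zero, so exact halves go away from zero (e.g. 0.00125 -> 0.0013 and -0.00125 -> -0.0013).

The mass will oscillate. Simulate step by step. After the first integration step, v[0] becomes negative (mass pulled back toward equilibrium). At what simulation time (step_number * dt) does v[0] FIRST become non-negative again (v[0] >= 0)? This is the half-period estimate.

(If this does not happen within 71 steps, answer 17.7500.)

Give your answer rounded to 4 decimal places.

Answer: 3.5000

Derivation:
Step 0: x=[7.3000] v=[0.0000]
Step 1: x=[7.2411] v=[-0.2357]
Step 2: x=[7.1264] v=[-0.4588]
Step 3: x=[6.9621] v=[-0.6573]
Step 4: x=[6.7570] v=[-0.8206]
Step 5: x=[6.5220] v=[-0.9400]
Step 6: x=[6.2698] v=[-1.0090]
Step 7: x=[6.0138] v=[-1.0240]
Step 8: x=[5.7678] v=[-0.9841]
Step 9: x=[5.5449] v=[-0.8915]
Step 10: x=[5.3571] v=[-0.7511]
Step 11: x=[5.2145] v=[-0.5705]
Step 12: x=[5.1247] v=[-0.3593]
Step 13: x=[5.0925] v=[-0.1289]
Step 14: x=[5.1196] v=[0.1084]
First v>=0 after going negative at step 14, time=3.5000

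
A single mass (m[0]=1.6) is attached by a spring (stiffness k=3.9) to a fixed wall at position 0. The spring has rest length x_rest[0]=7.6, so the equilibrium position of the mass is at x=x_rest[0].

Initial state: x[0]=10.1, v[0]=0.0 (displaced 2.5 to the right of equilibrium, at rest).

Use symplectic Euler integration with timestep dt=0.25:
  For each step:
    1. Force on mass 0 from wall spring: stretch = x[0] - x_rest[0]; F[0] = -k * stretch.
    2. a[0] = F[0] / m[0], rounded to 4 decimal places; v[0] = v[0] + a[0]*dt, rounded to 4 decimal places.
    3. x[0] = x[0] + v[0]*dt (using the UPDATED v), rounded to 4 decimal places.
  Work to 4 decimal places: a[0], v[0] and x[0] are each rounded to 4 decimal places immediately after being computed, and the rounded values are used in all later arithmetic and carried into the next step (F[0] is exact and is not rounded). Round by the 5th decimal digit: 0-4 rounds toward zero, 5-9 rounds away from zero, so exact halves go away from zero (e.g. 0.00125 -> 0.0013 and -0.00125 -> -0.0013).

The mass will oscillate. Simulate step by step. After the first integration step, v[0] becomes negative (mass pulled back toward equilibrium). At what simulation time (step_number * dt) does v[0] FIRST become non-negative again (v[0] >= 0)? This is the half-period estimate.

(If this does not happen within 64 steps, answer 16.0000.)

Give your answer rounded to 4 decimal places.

Answer: 2.0000

Derivation:
Step 0: x=[10.1000] v=[0.0000]
Step 1: x=[9.7191] v=[-1.5235]
Step 2: x=[9.0154] v=[-2.8148]
Step 3: x=[8.0961] v=[-3.6773]
Step 4: x=[7.1012] v=[-3.9796]
Step 5: x=[6.1823] v=[-3.6757]
Step 6: x=[5.4794] v=[-2.8118]
Step 7: x=[5.0995] v=[-1.5196]
Step 8: x=[5.1006] v=[0.0042]
First v>=0 after going negative at step 8, time=2.0000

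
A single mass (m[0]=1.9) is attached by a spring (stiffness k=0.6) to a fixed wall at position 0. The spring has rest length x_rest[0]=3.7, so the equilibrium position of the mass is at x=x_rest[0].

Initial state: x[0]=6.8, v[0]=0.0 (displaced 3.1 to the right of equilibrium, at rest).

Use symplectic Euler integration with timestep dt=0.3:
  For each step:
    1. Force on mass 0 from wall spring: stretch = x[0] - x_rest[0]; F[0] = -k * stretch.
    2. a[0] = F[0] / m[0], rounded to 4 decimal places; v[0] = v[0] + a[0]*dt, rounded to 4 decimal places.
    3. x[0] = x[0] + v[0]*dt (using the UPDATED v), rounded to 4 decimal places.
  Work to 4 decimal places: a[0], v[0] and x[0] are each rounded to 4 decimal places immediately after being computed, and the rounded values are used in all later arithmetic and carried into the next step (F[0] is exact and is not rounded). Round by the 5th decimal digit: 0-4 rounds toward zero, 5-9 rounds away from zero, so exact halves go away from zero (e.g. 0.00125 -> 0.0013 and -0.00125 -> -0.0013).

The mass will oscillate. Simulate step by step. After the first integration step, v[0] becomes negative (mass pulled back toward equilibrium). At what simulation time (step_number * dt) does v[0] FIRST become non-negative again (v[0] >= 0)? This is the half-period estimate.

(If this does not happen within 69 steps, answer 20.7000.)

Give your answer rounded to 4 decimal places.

Step 0: x=[6.8000] v=[0.0000]
Step 1: x=[6.7119] v=[-0.2937]
Step 2: x=[6.5382] v=[-0.5790]
Step 3: x=[6.2838] v=[-0.8479]
Step 4: x=[5.9560] v=[-1.0927]
Step 5: x=[5.5641] v=[-1.3064]
Step 6: x=[5.1192] v=[-1.4830]
Step 7: x=[4.6340] v=[-1.6175]
Step 8: x=[4.1222] v=[-1.7060]
Step 9: x=[3.5984] v=[-1.7460]
Step 10: x=[3.0775] v=[-1.7364]
Step 11: x=[2.5743] v=[-1.6774]
Step 12: x=[2.1031] v=[-1.5708]
Step 13: x=[1.6773] v=[-1.4195]
Step 14: x=[1.3089] v=[-1.2279]
Step 15: x=[1.0085] v=[-1.0014]
Step 16: x=[0.7846] v=[-0.7464]
Step 17: x=[0.6435] v=[-0.4702]
Step 18: x=[0.5893] v=[-0.1806]
Step 19: x=[0.6235] v=[0.1141]
First v>=0 after going negative at step 19, time=5.7000

Answer: 5.7000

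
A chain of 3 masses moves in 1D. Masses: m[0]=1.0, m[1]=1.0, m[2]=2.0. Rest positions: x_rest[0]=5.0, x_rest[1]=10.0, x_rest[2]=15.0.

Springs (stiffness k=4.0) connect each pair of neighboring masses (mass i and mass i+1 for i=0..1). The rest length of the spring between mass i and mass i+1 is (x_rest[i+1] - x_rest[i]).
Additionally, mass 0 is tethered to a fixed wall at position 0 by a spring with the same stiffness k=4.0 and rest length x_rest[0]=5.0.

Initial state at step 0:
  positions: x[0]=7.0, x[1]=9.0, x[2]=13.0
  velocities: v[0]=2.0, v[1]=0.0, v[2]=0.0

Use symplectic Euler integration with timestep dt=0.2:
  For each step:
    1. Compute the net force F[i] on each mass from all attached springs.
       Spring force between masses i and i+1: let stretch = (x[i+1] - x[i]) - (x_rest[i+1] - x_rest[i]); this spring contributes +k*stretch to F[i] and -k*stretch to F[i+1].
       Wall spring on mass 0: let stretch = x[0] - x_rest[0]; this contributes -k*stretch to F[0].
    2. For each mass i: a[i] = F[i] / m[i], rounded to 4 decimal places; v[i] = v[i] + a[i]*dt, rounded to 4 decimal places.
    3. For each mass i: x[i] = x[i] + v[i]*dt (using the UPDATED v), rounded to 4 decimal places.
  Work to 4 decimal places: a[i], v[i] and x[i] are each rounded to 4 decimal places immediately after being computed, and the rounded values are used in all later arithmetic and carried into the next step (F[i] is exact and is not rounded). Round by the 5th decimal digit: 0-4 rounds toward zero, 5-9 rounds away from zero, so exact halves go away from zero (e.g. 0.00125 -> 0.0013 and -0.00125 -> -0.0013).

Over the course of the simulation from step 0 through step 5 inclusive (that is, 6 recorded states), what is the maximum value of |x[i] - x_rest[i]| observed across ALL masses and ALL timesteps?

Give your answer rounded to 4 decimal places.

Step 0: x=[7.0000 9.0000 13.0000] v=[2.0000 0.0000 0.0000]
Step 1: x=[6.6000 9.3200 13.0800] v=[-2.0000 1.6000 0.4000]
Step 2: x=[5.5792 9.8064 13.2592] v=[-5.1040 2.4320 0.8960]
Step 3: x=[4.3421 10.1689 13.5622] v=[-6.1856 1.8125 1.5149]
Step 4: x=[3.3425 10.1420 13.9937] v=[-4.9978 -0.1343 2.1576]
Step 5: x=[2.8961 9.6435 14.5171] v=[-2.2322 -2.4925 2.6169]
Max displacement = 2.1039

Answer: 2.1039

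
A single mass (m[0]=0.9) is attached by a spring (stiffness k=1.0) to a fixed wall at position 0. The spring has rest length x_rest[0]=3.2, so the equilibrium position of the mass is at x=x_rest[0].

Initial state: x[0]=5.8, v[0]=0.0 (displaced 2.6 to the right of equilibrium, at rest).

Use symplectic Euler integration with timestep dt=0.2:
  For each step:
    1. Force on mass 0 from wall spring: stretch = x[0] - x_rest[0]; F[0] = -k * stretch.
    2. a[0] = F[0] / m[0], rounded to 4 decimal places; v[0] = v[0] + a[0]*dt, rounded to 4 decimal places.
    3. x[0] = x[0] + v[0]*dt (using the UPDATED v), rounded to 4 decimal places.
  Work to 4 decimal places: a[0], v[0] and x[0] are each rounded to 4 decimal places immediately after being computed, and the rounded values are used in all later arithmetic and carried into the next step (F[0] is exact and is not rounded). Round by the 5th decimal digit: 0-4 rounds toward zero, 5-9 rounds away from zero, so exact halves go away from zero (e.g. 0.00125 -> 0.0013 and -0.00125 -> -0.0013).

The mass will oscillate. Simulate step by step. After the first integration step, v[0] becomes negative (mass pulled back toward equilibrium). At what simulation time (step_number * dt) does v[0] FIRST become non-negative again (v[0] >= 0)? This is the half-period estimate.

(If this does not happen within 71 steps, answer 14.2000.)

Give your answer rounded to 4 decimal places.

Step 0: x=[5.8000] v=[0.0000]
Step 1: x=[5.6844] v=[-0.5778]
Step 2: x=[5.4584] v=[-1.1299]
Step 3: x=[5.1320] v=[-1.6318]
Step 4: x=[4.7198] v=[-2.0611]
Step 5: x=[4.2400] v=[-2.3988]
Step 6: x=[3.7140] v=[-2.6299]
Step 7: x=[3.1652] v=[-2.7441]
Step 8: x=[2.6179] v=[-2.7364]
Step 9: x=[2.0965] v=[-2.6070]
Step 10: x=[1.6241] v=[-2.3618]
Step 11: x=[1.2218] v=[-2.0116]
Step 12: x=[0.9074] v=[-1.5720]
Step 13: x=[0.6949] v=[-1.0625]
Step 14: x=[0.5937] v=[-0.5058]
Step 15: x=[0.6084] v=[0.0734]
First v>=0 after going negative at step 15, time=3.0000

Answer: 3.0000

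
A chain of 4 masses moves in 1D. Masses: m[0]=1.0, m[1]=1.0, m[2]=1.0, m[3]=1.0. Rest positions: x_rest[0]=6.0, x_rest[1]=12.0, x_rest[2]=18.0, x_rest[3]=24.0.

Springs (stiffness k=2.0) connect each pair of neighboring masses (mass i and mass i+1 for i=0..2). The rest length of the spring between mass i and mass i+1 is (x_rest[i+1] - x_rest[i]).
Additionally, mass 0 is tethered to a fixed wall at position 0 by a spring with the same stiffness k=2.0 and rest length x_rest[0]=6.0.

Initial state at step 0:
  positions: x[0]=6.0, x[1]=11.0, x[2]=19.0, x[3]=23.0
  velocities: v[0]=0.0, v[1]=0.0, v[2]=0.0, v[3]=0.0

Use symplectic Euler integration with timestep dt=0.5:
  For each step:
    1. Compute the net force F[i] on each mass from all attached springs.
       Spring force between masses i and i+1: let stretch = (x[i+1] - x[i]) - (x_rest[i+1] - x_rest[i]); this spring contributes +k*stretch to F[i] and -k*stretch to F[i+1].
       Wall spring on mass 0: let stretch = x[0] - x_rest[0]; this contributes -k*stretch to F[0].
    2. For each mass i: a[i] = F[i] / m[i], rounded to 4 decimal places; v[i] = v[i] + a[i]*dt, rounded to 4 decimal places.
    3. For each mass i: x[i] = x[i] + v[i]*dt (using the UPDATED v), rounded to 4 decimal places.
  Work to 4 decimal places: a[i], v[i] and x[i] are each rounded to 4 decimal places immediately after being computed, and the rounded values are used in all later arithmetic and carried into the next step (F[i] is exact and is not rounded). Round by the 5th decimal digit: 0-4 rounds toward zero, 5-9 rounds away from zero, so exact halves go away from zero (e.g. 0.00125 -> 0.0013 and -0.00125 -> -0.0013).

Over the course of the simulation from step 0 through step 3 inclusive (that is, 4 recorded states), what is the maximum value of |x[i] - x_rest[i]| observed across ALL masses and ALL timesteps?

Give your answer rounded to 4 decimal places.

Step 0: x=[6.0000 11.0000 19.0000 23.0000] v=[0.0000 0.0000 0.0000 0.0000]
Step 1: x=[5.5000 12.5000 17.0000 24.0000] v=[-1.0000 3.0000 -4.0000 2.0000]
Step 2: x=[5.7500 12.7500 16.2500 24.5000] v=[0.5000 0.5000 -1.5000 1.0000]
Step 3: x=[6.6250 11.2500 17.8750 23.8750] v=[1.7500 -3.0000 3.2500 -1.2500]
Max displacement = 1.7500

Answer: 1.7500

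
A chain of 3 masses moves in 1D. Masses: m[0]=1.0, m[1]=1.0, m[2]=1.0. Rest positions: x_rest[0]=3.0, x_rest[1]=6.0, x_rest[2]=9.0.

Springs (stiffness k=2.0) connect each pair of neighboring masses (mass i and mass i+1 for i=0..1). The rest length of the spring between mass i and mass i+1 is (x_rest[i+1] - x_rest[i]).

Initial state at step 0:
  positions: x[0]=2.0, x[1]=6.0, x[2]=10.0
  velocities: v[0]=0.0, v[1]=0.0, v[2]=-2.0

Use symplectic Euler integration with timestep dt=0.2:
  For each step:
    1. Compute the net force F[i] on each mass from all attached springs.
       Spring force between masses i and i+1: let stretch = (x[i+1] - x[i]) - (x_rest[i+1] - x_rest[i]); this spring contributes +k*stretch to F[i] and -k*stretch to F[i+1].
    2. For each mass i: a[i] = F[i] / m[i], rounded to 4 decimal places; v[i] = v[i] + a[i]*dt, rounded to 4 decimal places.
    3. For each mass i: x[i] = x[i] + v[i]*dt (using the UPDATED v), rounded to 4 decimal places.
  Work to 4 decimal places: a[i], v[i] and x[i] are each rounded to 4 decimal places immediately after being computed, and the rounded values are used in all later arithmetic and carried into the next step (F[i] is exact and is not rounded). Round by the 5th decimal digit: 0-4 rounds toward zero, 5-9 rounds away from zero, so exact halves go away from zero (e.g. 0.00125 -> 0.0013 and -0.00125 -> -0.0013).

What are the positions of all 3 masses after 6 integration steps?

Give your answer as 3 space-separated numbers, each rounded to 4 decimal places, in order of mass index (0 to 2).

Answer: 3.1574 5.2481 7.1947

Derivation:
Step 0: x=[2.0000 6.0000 10.0000] v=[0.0000 0.0000 -2.0000]
Step 1: x=[2.0800 6.0000 9.5200] v=[0.4000 0.0000 -2.4000]
Step 2: x=[2.2336 5.9680 8.9984] v=[0.7680 -0.1600 -2.6080]
Step 3: x=[2.4460 5.8797 8.4744] v=[1.0618 -0.4416 -2.6202]
Step 4: x=[2.6931 5.7243 7.9828] v=[1.2353 -0.7772 -2.4581]
Step 5: x=[2.9427 5.5070 7.5505] v=[1.2478 -1.0863 -2.1615]
Step 6: x=[3.1574 5.2481 7.1947] v=[1.0735 -1.2946 -1.7789]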